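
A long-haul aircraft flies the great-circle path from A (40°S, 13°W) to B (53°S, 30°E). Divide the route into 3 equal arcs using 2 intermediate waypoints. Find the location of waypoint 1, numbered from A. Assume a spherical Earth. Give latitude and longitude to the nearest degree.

Write both endpoints as unit vectors p₁, p₂ with components (cos φ cos λ, cos φ sin λ, sin φ).
The central angle between the endpoints is δ = arccos(p₁·p₂) ≈ 0.554 rad (31.7°).
Interpolate at f = 1/3 with slerp weights a = sin((1−f)δ)/sin δ ≈ 0.686, b = sin(fδ)/sin δ ≈ 0.349.
p = a·p₁ + b·p₂ ≈ (0.694, -0.013, -0.720); φ = arcsin(p_z) ≈ -46.04°, λ = atan2(p_y, p_x) ≈ -1.09°.

≈ (46°S, 1°W)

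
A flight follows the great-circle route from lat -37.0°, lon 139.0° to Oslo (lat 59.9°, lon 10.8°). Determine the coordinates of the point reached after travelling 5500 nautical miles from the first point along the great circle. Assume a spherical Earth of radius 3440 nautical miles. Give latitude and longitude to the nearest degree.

≈ lat 40°, lon 85°

The haversine formula gives a central angle δ ≈ 2.447 rad (140.2°) between the endpoints. The total great-circle distance is δ·R ≈ 2.447 × 3440 ≈ 8418 nmi, so the target fraction is f = 5500/8418 ≈ 0.653.
Interpolate at f ≈ 0.653 with slerp weights a = sin((1−f)δ)/sin δ ≈ 1.172, b = sin(fδ)/sin δ ≈ 1.562.
p = a·p₁ + b·p₂ ≈ (0.063, 0.761, 0.646); φ = arcsin(p_z) ≈ 40.23°, λ = atan2(p_y, p_x) ≈ 85.27°.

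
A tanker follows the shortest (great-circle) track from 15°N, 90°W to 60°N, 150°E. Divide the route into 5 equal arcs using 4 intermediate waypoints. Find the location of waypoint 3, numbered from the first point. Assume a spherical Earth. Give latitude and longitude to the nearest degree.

≈ 59°N, 134°W

Convert each endpoint to a unit vector on the sphere (x = cos φ cos λ, y = cos φ sin λ, z = sin φ).
The central angle between the endpoints is δ = arccos(p₁·p₂) ≈ 1.588 rad (91.0°).
Interpolate at f = 3/5 with slerp weights a = sin((1−f)δ)/sin δ ≈ 0.593, b = sin(fδ)/sin δ ≈ 0.815.
p = a·p₁ + b·p₂ ≈ (-0.353, -0.369, 0.860); φ = arcsin(p_z) ≈ 59.27°, λ = atan2(p_y, p_x) ≈ -133.70°.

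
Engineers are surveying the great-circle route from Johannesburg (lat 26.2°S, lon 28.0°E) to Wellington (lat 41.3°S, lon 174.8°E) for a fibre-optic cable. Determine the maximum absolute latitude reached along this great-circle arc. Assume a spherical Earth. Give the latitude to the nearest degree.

≈ 67°S

The great circle lies in the plane with unit normal n̂ = (p₁ × p₂)/|p₁ × p₂|.
Here n̂_z ≈ +0.384; the vertex latitude is φ_max = arccos|n̂_z| ≈ 67.4°.
Check via Clairaut: cos φ_max = |cos φ₁| · sin C = cos(26.2°)·sin(154.7°) ≈ 0.384, again giving ≈ 67.4°.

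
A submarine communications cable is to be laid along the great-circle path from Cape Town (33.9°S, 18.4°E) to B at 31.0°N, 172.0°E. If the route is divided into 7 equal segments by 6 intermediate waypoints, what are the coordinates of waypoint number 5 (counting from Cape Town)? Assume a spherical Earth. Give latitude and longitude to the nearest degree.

From cos δ = sin φ₁ sin φ₂ + cos φ₁ cos φ₂ cos Δλ, the central angle is δ ≈ 2.751 rad (157.6°).
Interpolate at f = 5/7 with slerp weights a = sin((1−f)δ)/sin δ ≈ 1.856, b = sin(fδ)/sin δ ≈ 2.423.
p = a·p₁ + b·p₂ ≈ (-0.595, 0.775, 0.213); φ = arcsin(p_z) ≈ 12.27°, λ = atan2(p_y, p_x) ≈ 127.49°.

≈ 12°N, 127°E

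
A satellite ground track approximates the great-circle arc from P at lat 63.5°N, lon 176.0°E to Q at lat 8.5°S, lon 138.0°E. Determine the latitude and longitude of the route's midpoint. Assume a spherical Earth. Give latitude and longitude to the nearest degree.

≈ lat 29°N, lon 150°E

Convert each endpoint to a unit vector on the sphere (x = cos φ cos λ, y = cos φ sin λ, z = sin φ).
The central angle between the endpoints is δ = arccos(p₁·p₂) ≈ 1.354 rad (77.6°).
Interpolate at f = 1/2 with slerp weights a = sin((1−f)δ)/sin δ ≈ 0.641, b = sin(fδ)/sin δ ≈ 0.641.
p = a·p₁ + b·p₂ ≈ (-0.757, 0.444, 0.479); φ = arcsin(p_z) ≈ 28.63°, λ = atan2(p_y, p_x) ≈ 149.58°.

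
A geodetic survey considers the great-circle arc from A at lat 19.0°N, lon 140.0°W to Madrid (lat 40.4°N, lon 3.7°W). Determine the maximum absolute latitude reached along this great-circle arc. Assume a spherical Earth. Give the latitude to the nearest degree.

≈ 58°N

The great circle lies in the plane with unit normal n̂ = (p₁ × p₂)/|p₁ × p₂|.
Here n̂_z ≈ +0.523; the vertex latitude is φ_max = arccos|n̂_z| ≈ 58.5°.
Check via Clairaut: cos φ_max = |cos φ₁| · sin C = cos(19.0°)·sin(33.6°) ≈ 0.523, again giving ≈ 58.5°.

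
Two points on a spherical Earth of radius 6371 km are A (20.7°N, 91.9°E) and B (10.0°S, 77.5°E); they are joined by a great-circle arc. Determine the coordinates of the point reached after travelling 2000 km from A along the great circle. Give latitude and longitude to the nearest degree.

Write both endpoints as unit vectors p₁, p₂ with components (cos φ cos λ, cos φ sin λ, sin φ).
The central angle between the endpoints is δ = arccos(p₁·p₂) ≈ 0.590 rad (33.8°). The total great-circle distance is δ·R ≈ 0.590 × 6371 ≈ 3759 km, so the target fraction is f = 2000/3759 ≈ 0.532.
Interpolate at f ≈ 0.532 with slerp weights a = sin((1−f)δ)/sin δ ≈ 0.490, b = sin(fδ)/sin δ ≈ 0.555.
p = a·p₁ + b·p₂ ≈ (0.103, 0.992, 0.077); φ = arcsin(p_z) ≈ 4.41°, λ = atan2(p_y, p_x) ≈ 84.06°.

≈ (4°N, 84°E)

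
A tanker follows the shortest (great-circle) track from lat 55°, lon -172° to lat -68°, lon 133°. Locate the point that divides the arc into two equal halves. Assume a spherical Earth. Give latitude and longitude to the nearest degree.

From cos δ = sin φ₁ sin φ₂ + cos φ₁ cos φ₂ cos Δλ, the central angle is δ ≈ 2.260 rad (129.5°).
Interpolate at f = 1/2 with slerp weights a = sin((1−f)δ)/sin δ ≈ 1.172, b = sin(fδ)/sin δ ≈ 1.172.
p = a·p₁ + b·p₂ ≈ (-0.965, 0.228, -0.127); φ = arcsin(p_z) ≈ -7.28°, λ = atan2(p_y, p_x) ≈ 166.73°.

≈ lat -7°, lon 167°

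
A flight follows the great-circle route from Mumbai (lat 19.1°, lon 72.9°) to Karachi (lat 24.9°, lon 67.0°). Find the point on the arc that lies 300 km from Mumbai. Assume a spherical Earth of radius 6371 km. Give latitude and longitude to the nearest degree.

≈ lat 21°, lon 71°

Convert each endpoint to a unit vector on the sphere (x = cos φ cos λ, y = cos φ sin λ, z = sin φ).
The central angle between the endpoints is δ = arccos(p₁·p₂) ≈ 0.139 rad (8.0°). The total great-circle distance is δ·R ≈ 0.139 × 6371 ≈ 886 km, so the target fraction is f = 300/886 ≈ 0.339.
Interpolate at f ≈ 0.339 with slerp weights a = sin((1−f)δ)/sin δ ≈ 0.663, b = sin(fδ)/sin δ ≈ 0.339.
p = a·p₁ + b·p₂ ≈ (0.304, 0.882, 0.360); φ = arcsin(p_z) ≈ 21.09°, λ = atan2(p_y, p_x) ≈ 70.96°.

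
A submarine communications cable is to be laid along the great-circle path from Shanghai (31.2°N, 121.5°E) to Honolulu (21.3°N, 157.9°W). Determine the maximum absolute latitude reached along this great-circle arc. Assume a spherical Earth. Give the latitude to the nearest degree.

≈ 34°N

The great circle lies in the plane with unit normal n̂ = (p₁ × p₂)/|p₁ × p₂|.
Here n̂_z ≈ +0.829; the vertex latitude is φ_max = arccos|n̂_z| ≈ 34.0°.
Check via Clairaut: cos φ_max = |cos φ₁| · sin C = cos(31.2°)·sin(75.8°) ≈ 0.829, again giving ≈ 34.0°.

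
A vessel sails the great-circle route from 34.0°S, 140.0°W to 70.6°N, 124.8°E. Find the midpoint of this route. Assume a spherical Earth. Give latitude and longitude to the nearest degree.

From cos δ = sin φ₁ sin φ₂ + cos φ₁ cos φ₂ cos Δλ, the central angle is δ ≈ 2.156 rad (123.5°).
Interpolate at f = 1/2 with slerp weights a = sin((1−f)δ)/sin δ ≈ 1.057, b = sin(fδ)/sin δ ≈ 1.057.
p = a·p₁ + b·p₂ ≈ (-0.872, -0.275, 0.406); φ = arcsin(p_z) ≈ 23.95°, λ = atan2(p_y, p_x) ≈ -162.49°.

≈ 24°N, 162°W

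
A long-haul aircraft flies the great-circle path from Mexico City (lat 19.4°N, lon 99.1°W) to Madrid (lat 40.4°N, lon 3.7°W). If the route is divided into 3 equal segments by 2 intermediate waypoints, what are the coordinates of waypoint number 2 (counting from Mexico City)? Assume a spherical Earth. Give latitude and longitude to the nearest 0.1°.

The haversine formula gives a central angle δ ≈ 1.423 rad (81.5°) between the endpoints.
Interpolate at f = 2/3 with slerp weights a = sin((1−f)δ)/sin δ ≈ 0.462, b = sin(fδ)/sin δ ≈ 0.821.
p = a·p₁ + b·p₂ ≈ (0.555, -0.470, 0.686); φ = arcsin(p_z) ≈ 43.30°, λ = atan2(p_y, p_x) ≈ -40.26°.

≈ lat 43.3°N, lon 40.3°W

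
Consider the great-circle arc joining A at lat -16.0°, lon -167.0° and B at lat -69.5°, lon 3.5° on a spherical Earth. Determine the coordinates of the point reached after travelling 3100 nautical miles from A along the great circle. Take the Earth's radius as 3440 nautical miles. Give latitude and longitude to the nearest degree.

≈ lat -67°, lon -160°

From cos δ = sin φ₁ sin φ₂ + cos φ₁ cos φ₂ cos Δλ, the central angle is δ ≈ 1.645 rad (94.2°). The total great-circle distance is δ·R ≈ 1.645 × 3440 ≈ 5658 nmi, so the target fraction is f = 3100/5658 ≈ 0.548.
Interpolate at f ≈ 0.548 with slerp weights a = sin((1−f)δ)/sin δ ≈ 0.679, b = sin(fδ)/sin δ ≈ 0.786.
p = a·p₁ + b·p₂ ≈ (-0.361, -0.130, -0.923); φ = arcsin(p_z) ≈ -67.44°, λ = atan2(p_y, p_x) ≈ -160.20°.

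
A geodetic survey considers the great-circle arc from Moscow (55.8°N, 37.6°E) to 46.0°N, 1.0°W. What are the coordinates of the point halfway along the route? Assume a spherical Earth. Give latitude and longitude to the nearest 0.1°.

≈ 52.5°N, 16.2°E

Convert each endpoint to a unit vector on the sphere (x = cos φ cos λ, y = cos φ sin λ, z = sin φ).
The central angle between the endpoints is δ = arccos(p₁·p₂) ≈ 0.451 rad (25.8°).
Interpolate at f = 1/2 with slerp weights a = sin((1−f)δ)/sin δ ≈ 0.513, b = sin(fδ)/sin δ ≈ 0.513.
p = a·p₁ + b·p₂ ≈ (0.585, 0.170, 0.793); φ = arcsin(p_z) ≈ 52.49°, λ = atan2(p_y, p_x) ≈ 16.18°.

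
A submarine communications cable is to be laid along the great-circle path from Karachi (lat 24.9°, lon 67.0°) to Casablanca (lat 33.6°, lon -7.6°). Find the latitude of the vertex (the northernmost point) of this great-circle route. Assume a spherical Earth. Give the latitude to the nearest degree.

The great circle lies in the plane with unit normal n̂ = (p₁ × p₂)/|p₁ × p₂|.
Here n̂_z ≈ -0.808; the vertex latitude is φ_max = arccos|n̂_z| ≈ 36.1°.
Check via Clairaut: cos φ_max = |cos φ₁| · sin C = cos(24.9°)·sin(63.0°) ≈ 0.808, again giving ≈ 36.1°.

≈ 36°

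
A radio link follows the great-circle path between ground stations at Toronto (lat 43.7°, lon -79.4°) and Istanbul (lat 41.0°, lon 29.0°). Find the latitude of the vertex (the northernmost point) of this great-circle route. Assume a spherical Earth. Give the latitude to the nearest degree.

≈ 57°

The great circle lies in the plane with unit normal n̂ = (p₁ × p₂)/|p₁ × p₂|.
Here n̂_z ≈ +0.539; the vertex latitude is φ_max = arccos|n̂_z| ≈ 57.4°.
Check via Clairaut: cos φ_max = |cos φ₁| · sin C = cos(43.7°)·sin(48.3°) ≈ 0.539, again giving ≈ 57.4°.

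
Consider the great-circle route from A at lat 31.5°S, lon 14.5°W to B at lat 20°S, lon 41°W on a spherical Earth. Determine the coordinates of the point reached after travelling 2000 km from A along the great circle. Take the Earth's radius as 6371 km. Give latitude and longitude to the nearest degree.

Write both endpoints as unit vectors p₁, p₂ with components (cos φ cos λ, cos φ sin λ, sin φ).
The central angle between the endpoints is δ = arccos(p₁·p₂) ≈ 0.461 rad (26.4°). The total great-circle distance is δ·R ≈ 0.461 × 6371 ≈ 2935 km, so the target fraction is f = 2000/2935 ≈ 0.681.
Interpolate at f ≈ 0.681 with slerp weights a = sin((1−f)δ)/sin δ ≈ 0.329, b = sin(fδ)/sin δ ≈ 0.695.
p = a·p₁ + b·p₂ ≈ (0.764, -0.498, -0.409); φ = arcsin(p_z) ≈ -24.17°, λ = atan2(p_y, p_x) ≈ -33.12°.

≈ lat 24°S, lon 33°W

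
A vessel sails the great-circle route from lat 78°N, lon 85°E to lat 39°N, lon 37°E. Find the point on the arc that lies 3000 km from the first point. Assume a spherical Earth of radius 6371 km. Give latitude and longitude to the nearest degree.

The haversine formula gives a central angle δ ≈ 0.762 rad (43.6°) between the endpoints. The total great-circle distance is δ·R ≈ 0.762 × 6371 ≈ 4853 km, so the target fraction is f = 3000/4853 ≈ 0.618.
Interpolate at f ≈ 0.618 with slerp weights a = sin((1−f)δ)/sin δ ≈ 0.415, b = sin(fδ)/sin δ ≈ 0.657.
p = a·p₁ + b·p₂ ≈ (0.416, 0.393, 0.820); φ = arcsin(p_z) ≈ 55.09°, λ = atan2(p_y, p_x) ≈ 43.44°.

≈ lat 55°N, lon 43°E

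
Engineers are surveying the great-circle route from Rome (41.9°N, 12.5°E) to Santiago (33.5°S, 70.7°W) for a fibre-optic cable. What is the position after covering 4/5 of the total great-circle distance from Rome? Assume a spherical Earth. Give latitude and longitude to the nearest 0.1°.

≈ (18.7°S, 53.3°W)

From cos δ = sin φ₁ sin φ₂ + cos φ₁ cos φ₂ cos Δλ, the central angle is δ ≈ 1.870 rad (107.2°).
Interpolate at f = 4/5 with slerp weights a = sin((1−f)δ)/sin δ ≈ 0.382, b = sin(fδ)/sin δ ≈ 1.044.
p = a·p₁ + b·p₂ ≈ (0.566, -0.760, -0.321); φ = arcsin(p_z) ≈ -18.70°, λ = atan2(p_y, p_x) ≈ -53.34°.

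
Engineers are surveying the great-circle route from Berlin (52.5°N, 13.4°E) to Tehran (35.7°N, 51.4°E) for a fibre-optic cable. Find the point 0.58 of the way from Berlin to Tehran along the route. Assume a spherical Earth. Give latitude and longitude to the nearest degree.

≈ 44°N, 38°E

From cos δ = sin φ₁ sin φ₂ + cos φ₁ cos φ₂ cos Δλ, the central angle is δ ≈ 0.550 rad (31.5°).
Interpolate at f = 0.58 with slerp weights a = sin((1−f)δ)/sin δ ≈ 0.438, b = sin(fδ)/sin δ ≈ 0.600.
p = a·p₁ + b·p₂ ≈ (0.563, 0.443, 0.698); φ = arcsin(p_z) ≈ 44.24°, λ = atan2(p_y, p_x) ≈ 38.15°.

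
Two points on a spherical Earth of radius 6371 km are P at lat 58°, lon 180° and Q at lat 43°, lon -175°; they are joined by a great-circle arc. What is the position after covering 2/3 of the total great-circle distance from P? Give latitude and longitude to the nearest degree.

The haversine formula gives a central angle δ ≈ 0.267 rad (15.3°) between the endpoints.
Interpolate at f = 2/3 with slerp weights a = sin((1−f)δ)/sin δ ≈ 0.337, b = sin(fδ)/sin δ ≈ 0.671.
p = a·p₁ + b·p₂ ≈ (-0.667, -0.043, 0.743); φ = arcsin(p_z) ≈ 48.02°, λ = atan2(p_y, p_x) ≈ -176.33°.

≈ lat 48°, lon -176°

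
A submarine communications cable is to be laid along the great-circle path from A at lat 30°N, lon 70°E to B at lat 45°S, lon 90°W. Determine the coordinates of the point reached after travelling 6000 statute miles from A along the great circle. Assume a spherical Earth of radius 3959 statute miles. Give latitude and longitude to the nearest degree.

The haversine formula gives a central angle δ ≈ 2.762 rad (158.3°) between the endpoints. The total great-circle distance is δ·R ≈ 2.762 × 3959 ≈ 10937 mi, so the target fraction is f = 6000/10937 ≈ 0.549.
Interpolate at f ≈ 0.549 with slerp weights a = sin((1−f)δ)/sin δ ≈ 2.562, b = sin(fδ)/sin δ ≈ 2.698.
p = a·p₁ + b·p₂ ≈ (0.759, 0.177, -0.627); φ = arcsin(p_z) ≈ -38.82°, λ = atan2(p_y, p_x) ≈ 13.12°.

≈ lat 39°S, lon 13°E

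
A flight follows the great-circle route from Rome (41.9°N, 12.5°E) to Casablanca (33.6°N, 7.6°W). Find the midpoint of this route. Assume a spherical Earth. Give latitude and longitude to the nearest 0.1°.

From cos δ = sin φ₁ sin φ₂ + cos φ₁ cos φ₂ cos Δλ, the central angle is δ ≈ 0.312 rad (17.9°).
Interpolate at f = 1/2 with slerp weights a = sin((1−f)δ)/sin δ ≈ 0.506, b = sin(fδ)/sin δ ≈ 0.506.
p = a·p₁ + b·p₂ ≈ (0.786, 0.026, 0.618); φ = arcsin(p_z) ≈ 38.18°, λ = atan2(p_y, p_x) ≈ 1.88°.

≈ 38.2°N, 1.9°E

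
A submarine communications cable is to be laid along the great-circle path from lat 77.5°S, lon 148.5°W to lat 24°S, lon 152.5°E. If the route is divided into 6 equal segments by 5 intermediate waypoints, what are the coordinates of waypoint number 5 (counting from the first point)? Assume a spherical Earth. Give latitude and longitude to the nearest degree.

≈ lat 34°S, lon 155°E

From cos δ = sin φ₁ sin φ₂ + cos φ₁ cos φ₂ cos Δλ, the central angle is δ ≈ 1.048 rad (60.1°).
Interpolate at f = 5/6 with slerp weights a = sin((1−f)δ)/sin δ ≈ 0.201, b = sin(fδ)/sin δ ≈ 0.885.
p = a·p₁ + b·p₂ ≈ (-0.754, 0.350, -0.556); φ = arcsin(p_z) ≈ -33.76°, λ = atan2(p_y, p_x) ≈ 155.07°.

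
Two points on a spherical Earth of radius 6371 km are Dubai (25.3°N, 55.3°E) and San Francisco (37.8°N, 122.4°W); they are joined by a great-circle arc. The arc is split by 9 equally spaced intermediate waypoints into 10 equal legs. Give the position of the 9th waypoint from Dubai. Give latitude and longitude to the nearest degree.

≈ 49°N, 122°W

Write both endpoints as unit vectors p₁, p₂ with components (cos φ cos λ, cos φ sin λ, sin φ).
The central angle between the endpoints is δ = arccos(p₁·p₂) ≈ 2.040 rad (116.9°).
Interpolate at f = 9/10 with slerp weights a = sin((1−f)δ)/sin δ ≈ 0.227, b = sin(fδ)/sin δ ≈ 1.082.
p = a·p₁ + b·p₂ ≈ (-0.341, -0.553, 0.760); φ = arcsin(p_z) ≈ 49.47°, λ = atan2(p_y, p_x) ≈ -121.67°.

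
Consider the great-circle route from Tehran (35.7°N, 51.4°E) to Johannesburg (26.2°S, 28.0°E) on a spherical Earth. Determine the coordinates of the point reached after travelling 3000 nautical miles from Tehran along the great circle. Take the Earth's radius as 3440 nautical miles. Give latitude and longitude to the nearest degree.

≈ (11°S, 34°E)

The haversine formula gives a central angle δ ≈ 1.147 rad (65.7°) between the endpoints. The total great-circle distance is δ·R ≈ 1.147 × 3440 ≈ 3946 nmi, so the target fraction is f = 3000/3946 ≈ 0.760.
Interpolate at f ≈ 0.760 with slerp weights a = sin((1−f)δ)/sin δ ≈ 0.298, b = sin(fδ)/sin δ ≈ 0.840.
p = a·p₁ + b·p₂ ≈ (0.816, 0.543, -0.197); φ = arcsin(p_z) ≈ -11.36°, λ = atan2(p_y, p_x) ≈ 33.62°.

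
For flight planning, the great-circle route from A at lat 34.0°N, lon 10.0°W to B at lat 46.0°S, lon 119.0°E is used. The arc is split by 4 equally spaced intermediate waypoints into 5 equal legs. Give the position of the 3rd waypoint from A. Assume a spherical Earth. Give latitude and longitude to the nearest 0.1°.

Convert each endpoint to a unit vector on the sphere (x = cos φ cos λ, y = cos φ sin λ, z = sin φ).
The central angle between the endpoints is δ = arccos(p₁·p₂) ≈ 2.441 rad (139.9°).
Interpolate at f = 3/5 with slerp weights a = sin((1−f)δ)/sin δ ≈ 1.286, b = sin(fδ)/sin δ ≈ 1.543.
p = a·p₁ + b·p₂ ≈ (0.530, 0.752, -0.391); φ = arcsin(p_z) ≈ -23.02°, λ = atan2(p_y, p_x) ≈ 54.84°.

≈ lat 23.0°S, lon 54.8°E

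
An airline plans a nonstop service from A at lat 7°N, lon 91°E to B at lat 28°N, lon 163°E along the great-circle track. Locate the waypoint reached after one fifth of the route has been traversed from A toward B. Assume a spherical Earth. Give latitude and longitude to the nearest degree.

≈ lat 13°N, lon 104°E

The haversine formula gives a central angle δ ≈ 1.237 rad (70.9°) between the endpoints.
Interpolate at f = 1/5 with slerp weights a = sin((1−f)δ)/sin δ ≈ 0.885, b = sin(fδ)/sin δ ≈ 0.259.
p = a·p₁ + b·p₂ ≈ (-0.234, 0.945, 0.229); φ = arcsin(p_z) ≈ 13.27°, λ = atan2(p_y, p_x) ≈ 103.92°.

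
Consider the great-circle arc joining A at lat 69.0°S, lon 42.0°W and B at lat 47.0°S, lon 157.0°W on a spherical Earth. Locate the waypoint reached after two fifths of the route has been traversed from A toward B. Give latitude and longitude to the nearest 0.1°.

The haversine formula gives a central angle δ ≈ 0.953 rad (54.6°) between the endpoints.
Interpolate at f = 2/5 with slerp weights a = sin((1−f)δ)/sin δ ≈ 0.664, b = sin(fδ)/sin δ ≈ 0.456.
p = a·p₁ + b·p₂ ≈ (-0.110, -0.281, -0.953); φ = arcsin(p_z) ≈ -72.45°, λ = atan2(p_y, p_x) ≈ -111.34°.

≈ lat 72.5°S, lon 111.3°W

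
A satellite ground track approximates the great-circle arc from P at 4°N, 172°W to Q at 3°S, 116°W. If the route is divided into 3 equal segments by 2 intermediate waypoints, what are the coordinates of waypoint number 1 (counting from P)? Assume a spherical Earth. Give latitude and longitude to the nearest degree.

Convert each endpoint to a unit vector on the sphere (x = cos φ cos λ, y = cos φ sin λ, z = sin φ).
The central angle between the endpoints is δ = arccos(p₁·p₂) ≈ 0.984 rad (56.4°).
Interpolate at f = 1/3 with slerp weights a = sin((1−f)δ)/sin δ ≈ 0.733, b = sin(fδ)/sin δ ≈ 0.387.
p = a·p₁ + b·p₂ ≈ (-0.893, -0.449, 0.031); φ = arcsin(p_z) ≈ 1.77°, λ = atan2(p_y, p_x) ≈ -153.31°.

≈ 2°N, 153°W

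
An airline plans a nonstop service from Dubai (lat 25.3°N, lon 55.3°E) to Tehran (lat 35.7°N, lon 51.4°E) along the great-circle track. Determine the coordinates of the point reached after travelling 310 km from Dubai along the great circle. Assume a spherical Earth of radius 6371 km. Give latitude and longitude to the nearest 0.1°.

≈ lat 28.0°N, lon 54.4°E

From cos δ = sin φ₁ sin φ₂ + cos φ₁ cos φ₂ cos Δλ, the central angle is δ ≈ 0.191 rad (10.9°). The total great-circle distance is δ·R ≈ 0.191 × 6371 ≈ 1215 km, so the target fraction is f = 310/1215 ≈ 0.255.
Interpolate at f ≈ 0.255 with slerp weights a = sin((1−f)δ)/sin δ ≈ 0.747, b = sin(fδ)/sin δ ≈ 0.257.
p = a·p₁ + b·p₂ ≈ (0.514, 0.718, 0.469); φ = arcsin(p_z) ≈ 27.96°, λ = atan2(p_y, p_x) ≈ 54.38°.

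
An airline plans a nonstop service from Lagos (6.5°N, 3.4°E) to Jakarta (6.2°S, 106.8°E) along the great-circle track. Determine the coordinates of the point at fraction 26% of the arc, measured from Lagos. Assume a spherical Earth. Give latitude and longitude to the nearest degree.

≈ 4°N, 30°E

From cos δ = sin φ₁ sin φ₂ + cos φ₁ cos φ₂ cos Δλ, the central angle is δ ≈ 1.814 rad (104.0°).
Interpolate at f = 0.26 with slerp weights a = sin((1−f)δ)/sin δ ≈ 1.004, b = sin(fδ)/sin δ ≈ 0.468.
p = a·p₁ + b·p₂ ≈ (0.861, 0.505, 0.063); φ = arcsin(p_z) ≈ 3.61°, λ = atan2(p_y, p_x) ≈ 30.38°.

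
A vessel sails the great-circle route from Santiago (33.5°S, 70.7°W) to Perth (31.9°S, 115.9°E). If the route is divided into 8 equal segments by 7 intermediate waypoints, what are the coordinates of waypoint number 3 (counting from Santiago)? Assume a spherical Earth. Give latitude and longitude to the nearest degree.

≈ (76°S, 88°W)

Convert each endpoint to a unit vector on the sphere (x = cos φ cos λ, y = cos φ sin λ, z = sin φ).
The central angle between the endpoints is δ = arccos(p₁·p₂) ≈ 1.995 rad (114.3°).
Interpolate at f = 3/8 with slerp weights a = sin((1−f)δ)/sin δ ≈ 1.040, b = sin(fδ)/sin δ ≈ 0.746.
p = a·p₁ + b·p₂ ≈ (0.010, -0.249, -0.969); φ = arcsin(p_z) ≈ -75.59°, λ = atan2(p_y, p_x) ≈ -87.72°.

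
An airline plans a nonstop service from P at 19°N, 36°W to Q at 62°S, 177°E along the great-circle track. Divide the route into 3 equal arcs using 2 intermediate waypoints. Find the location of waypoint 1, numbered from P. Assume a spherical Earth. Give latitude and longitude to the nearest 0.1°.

Write both endpoints as unit vectors p₁, p₂ with components (cos φ cos λ, cos φ sin λ, sin φ).
The central angle between the endpoints is δ = arccos(p₁·p₂) ≈ 2.291 rad (131.3°).
Interpolate at f = 1/3 with slerp weights a = sin((1−f)δ)/sin δ ≈ 1.329, b = sin(fδ)/sin δ ≈ 0.920.
p = a·p₁ + b·p₂ ≈ (0.585, -0.716, -0.380); φ = arcsin(p_z) ≈ -22.32°, λ = atan2(p_y, p_x) ≈ -50.74°.

≈ 22.3°S, 50.7°W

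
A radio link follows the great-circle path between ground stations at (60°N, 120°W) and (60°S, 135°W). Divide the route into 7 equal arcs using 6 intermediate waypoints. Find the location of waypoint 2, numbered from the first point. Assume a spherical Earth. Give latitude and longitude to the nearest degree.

The haversine formula gives a central angle δ ≈ 2.104 rad (120.6°) between the endpoints.
Interpolate at f = 2/7 with slerp weights a = sin((1−f)δ)/sin δ ≈ 1.159, b = sin(fδ)/sin δ ≈ 0.657.
p = a·p₁ + b·p₂ ≈ (-0.522, -0.734, 0.435); φ = arcsin(p_z) ≈ 25.76°, λ = atan2(p_y, p_x) ≈ -125.42°.

≈ (26°N, 125°W)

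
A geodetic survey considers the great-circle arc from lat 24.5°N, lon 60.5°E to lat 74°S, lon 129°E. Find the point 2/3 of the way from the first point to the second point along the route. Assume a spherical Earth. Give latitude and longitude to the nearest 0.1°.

Write both endpoints as unit vectors p₁, p₂ with components (cos φ cos λ, cos φ sin λ, sin φ).
The central angle between the endpoints is δ = arccos(p₁·p₂) ≈ 1.883 rad (107.9°).
Interpolate at f = 2/3 with slerp weights a = sin((1−f)δ)/sin δ ≈ 0.617, b = sin(fδ)/sin δ ≈ 0.999.
p = a·p₁ + b·p₂ ≈ (0.103, 0.702, -0.704); φ = arcsin(p_z) ≈ -44.76°, λ = atan2(p_y, p_x) ≈ 81.64°.

≈ lat 44.8°S, lon 81.6°E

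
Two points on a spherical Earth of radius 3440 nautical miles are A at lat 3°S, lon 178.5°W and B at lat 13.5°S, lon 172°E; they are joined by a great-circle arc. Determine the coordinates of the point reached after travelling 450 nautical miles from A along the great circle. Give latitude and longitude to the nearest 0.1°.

≈ lat 8.6°S, lon 176.5°E

The haversine formula gives a central angle δ ≈ 0.246 rad (14.1°) between the endpoints. The total great-circle distance is δ·R ≈ 0.246 × 3440 ≈ 846 nmi, so the target fraction is f = 450/846 ≈ 0.532.
Interpolate at f ≈ 0.532 with slerp weights a = sin((1−f)δ)/sin δ ≈ 0.472, b = sin(fδ)/sin δ ≈ 0.536.
p = a·p₁ + b·p₂ ≈ (-0.987, 0.060, -0.150); φ = arcsin(p_z) ≈ -8.62°, λ = atan2(p_y, p_x) ≈ 176.51°.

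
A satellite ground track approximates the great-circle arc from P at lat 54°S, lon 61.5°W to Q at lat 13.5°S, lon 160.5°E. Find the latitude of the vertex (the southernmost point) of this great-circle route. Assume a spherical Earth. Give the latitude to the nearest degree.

The great circle lies in the plane with unit normal n̂ = (p₁ × p₂)/|p₁ × p₂|.
Here n̂_z ≈ -0.394; the vertex latitude is φ_max = arccos|n̂_z| ≈ 66.8°.
Check via Clairaut: cos φ_max = |cos φ₁| · sin C = cos(54.0°)·sin(138.0°) ≈ 0.394, again giving ≈ 66.8°.

≈ 67°S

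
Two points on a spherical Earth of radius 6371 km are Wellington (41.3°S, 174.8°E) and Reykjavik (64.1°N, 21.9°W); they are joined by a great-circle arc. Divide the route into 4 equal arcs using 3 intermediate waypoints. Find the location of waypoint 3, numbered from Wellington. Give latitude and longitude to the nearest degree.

≈ 69°N, 136°W

Convert each endpoint to a unit vector on the sphere (x = cos φ cos λ, y = cos φ sin λ, z = sin φ).
The central angle between the endpoints is δ = arccos(p₁·p₂) ≈ 2.709 rad (155.2°).
Interpolate at f = 3/4 with slerp weights a = sin((1−f)δ)/sin δ ≈ 1.496, b = sin(fδ)/sin δ ≈ 2.138.
p = a·p₁ + b·p₂ ≈ (-0.253, -0.246, 0.936); φ = arcsin(p_z) ≈ 69.32°, λ = atan2(p_y, p_x) ≈ -135.75°.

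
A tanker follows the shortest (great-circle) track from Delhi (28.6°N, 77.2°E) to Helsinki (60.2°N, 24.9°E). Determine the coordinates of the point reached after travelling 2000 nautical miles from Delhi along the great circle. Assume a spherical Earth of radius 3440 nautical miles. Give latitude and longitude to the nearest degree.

The haversine formula gives a central angle δ ≈ 0.820 rad (47.0°) between the endpoints. The total great-circle distance is δ·R ≈ 0.820 × 3440 ≈ 2821 nmi, so the target fraction is f = 2000/2821 ≈ 0.709.
Interpolate at f ≈ 0.709 with slerp weights a = sin((1−f)δ)/sin δ ≈ 0.323, b = sin(fδ)/sin δ ≈ 0.751.
p = a·p₁ + b·p₂ ≈ (0.401, 0.434, 0.807); φ = arcsin(p_z) ≈ 53.76°, λ = atan2(p_y, p_x) ≈ 47.22°.

≈ 54°N, 47°E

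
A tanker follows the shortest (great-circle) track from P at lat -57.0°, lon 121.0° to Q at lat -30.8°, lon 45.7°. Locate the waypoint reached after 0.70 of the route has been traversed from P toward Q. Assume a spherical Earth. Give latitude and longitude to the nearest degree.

≈ lat -43°, lon 60°

Convert each endpoint to a unit vector on the sphere (x = cos φ cos λ, y = cos φ sin λ, z = sin φ).
The central angle between the endpoints is δ = arccos(p₁·p₂) ≈ 0.991 rad (56.8°).
Interpolate at f = 0.70 with slerp weights a = sin((1−f)δ)/sin δ ≈ 0.350, b = sin(fδ)/sin δ ≈ 0.764.
p = a·p₁ + b·p₂ ≈ (0.360, 0.633, -0.685); φ = arcsin(p_z) ≈ -43.23°, λ = atan2(p_y, p_x) ≈ 60.36°.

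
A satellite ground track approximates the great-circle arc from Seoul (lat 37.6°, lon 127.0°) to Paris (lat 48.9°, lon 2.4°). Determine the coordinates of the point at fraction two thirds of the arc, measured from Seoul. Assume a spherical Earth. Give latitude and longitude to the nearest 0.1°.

Write both endpoints as unit vectors p₁, p₂ with components (cos φ cos λ, cos φ sin λ, sin φ).
The central angle between the endpoints is δ = arccos(p₁·p₂) ≈ 1.406 rad (80.6°).
Interpolate at f = 2/3 with slerp weights a = sin((1−f)δ)/sin δ ≈ 0.458, b = sin(fδ)/sin δ ≈ 0.817.
p = a·p₁ + b·p₂ ≈ (0.318, 0.312, 0.895); φ = arcsin(p_z) ≈ 63.52°, λ = atan2(p_y, p_x) ≈ 44.45°.

≈ lat 63.5°, lon 44.4°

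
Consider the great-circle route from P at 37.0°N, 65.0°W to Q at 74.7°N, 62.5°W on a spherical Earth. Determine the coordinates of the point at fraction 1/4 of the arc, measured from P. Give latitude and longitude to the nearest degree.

Convert each endpoint to a unit vector on the sphere (x = cos φ cos λ, y = cos φ sin λ, z = sin φ).
The central angle between the endpoints is δ = arccos(p₁·p₂) ≈ 0.658 rad (37.7°).
Interpolate at f = 1/4 with slerp weights a = sin((1−f)δ)/sin δ ≈ 0.775, b = sin(fδ)/sin δ ≈ 0.268.
p = a·p₁ + b·p₂ ≈ (0.294, -0.623, 0.725); φ = arcsin(p_z) ≈ 46.43°, λ = atan2(p_y, p_x) ≈ -64.74°.

≈ 46°N, 65°W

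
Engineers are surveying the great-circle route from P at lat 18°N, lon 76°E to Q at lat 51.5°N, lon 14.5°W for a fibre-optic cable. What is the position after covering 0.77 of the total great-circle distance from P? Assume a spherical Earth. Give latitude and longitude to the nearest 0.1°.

From cos δ = sin φ₁ sin φ₂ + cos φ₁ cos φ₂ cos Δλ, the central angle is δ ≈ 1.332 rad (76.3°).
Interpolate at f = 0.77 with slerp weights a = sin((1−f)δ)/sin δ ≈ 0.310, b = sin(fδ)/sin δ ≈ 0.880.
p = a·p₁ + b·p₂ ≈ (0.602, 0.149, 0.785); φ = arcsin(p_z) ≈ 51.68°, λ = atan2(p_y, p_x) ≈ 13.93°.

≈ lat 51.7°N, lon 13.9°E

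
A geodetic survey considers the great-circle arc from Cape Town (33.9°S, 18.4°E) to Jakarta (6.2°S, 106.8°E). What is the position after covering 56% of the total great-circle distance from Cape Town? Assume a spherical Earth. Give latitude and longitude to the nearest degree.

Convert each endpoint to a unit vector on the sphere (x = cos φ cos λ, y = cos φ sin λ, z = sin φ).
The central angle between the endpoints is δ = arccos(p₁·p₂) ≈ 1.487 rad (85.2°).
Interpolate at f = 0.56 with slerp weights a = sin((1−f)δ)/sin δ ≈ 0.611, b = sin(fδ)/sin δ ≈ 0.743.
p = a·p₁ + b·p₂ ≈ (0.268, 0.867, -0.421); φ = arcsin(p_z) ≈ -24.89°, λ = atan2(p_y, p_x) ≈ 72.83°.

≈ 25°S, 73°E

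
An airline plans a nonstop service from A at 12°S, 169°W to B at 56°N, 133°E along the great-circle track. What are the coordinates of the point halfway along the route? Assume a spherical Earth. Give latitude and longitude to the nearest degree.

From cos δ = sin φ₁ sin φ₂ + cos φ₁ cos φ₂ cos Δλ, the central angle is δ ≈ 1.453 rad (83.3°).
Interpolate at f = 1/2 with slerp weights a = sin((1−f)δ)/sin δ ≈ 0.669, b = sin(fδ)/sin δ ≈ 0.669.
p = a·p₁ + b·p₂ ≈ (-0.897, 0.149, 0.415); φ = arcsin(p_z) ≈ 24.55°, λ = atan2(p_y, p_x) ≈ 170.59°.

≈ 25°N, 171°E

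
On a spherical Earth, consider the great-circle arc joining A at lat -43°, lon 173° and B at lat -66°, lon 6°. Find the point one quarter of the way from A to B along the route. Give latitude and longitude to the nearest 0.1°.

Convert each endpoint to a unit vector on the sphere (x = cos φ cos λ, y = cos φ sin λ, z = sin φ).
The central angle between the endpoints is δ = arccos(p₁·p₂) ≈ 1.231 rad (70.5°).
Interpolate at f = 1/4 with slerp weights a = sin((1−f)δ)/sin δ ≈ 0.846, b = sin(fδ)/sin δ ≈ 0.321.
p = a·p₁ + b·p₂ ≈ (-0.484, 0.089, -0.870); φ = arcsin(p_z) ≈ -60.51°, λ = atan2(p_y, p_x) ≈ 169.58°.

≈ lat -60.5°, lon 169.6°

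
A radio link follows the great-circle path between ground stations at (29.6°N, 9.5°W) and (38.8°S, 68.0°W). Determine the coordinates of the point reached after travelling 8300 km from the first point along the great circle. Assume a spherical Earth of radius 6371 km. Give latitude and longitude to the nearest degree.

The haversine formula gives a central angle δ ≈ 1.526 rad (87.4°) between the endpoints. The total great-circle distance is δ·R ≈ 1.526 × 6371 ≈ 9724 km, so the target fraction is f = 8300/9724 ≈ 0.854.
Interpolate at f ≈ 0.854 with slerp weights a = sin((1−f)δ)/sin δ ≈ 0.222, b = sin(fδ)/sin δ ≈ 0.965.
p = a·p₁ + b·p₂ ≈ (0.472, -0.729, -0.495); φ = arcsin(p_z) ≈ -29.69°, λ = atan2(p_y, p_x) ≈ -57.09°.

≈ (30°S, 57°W)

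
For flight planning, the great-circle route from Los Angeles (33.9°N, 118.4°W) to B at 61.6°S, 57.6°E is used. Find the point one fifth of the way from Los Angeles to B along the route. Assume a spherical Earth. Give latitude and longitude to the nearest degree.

Write both endpoints as unit vectors p₁, p₂ with components (cos φ cos λ, cos φ sin λ, sin φ).
The central angle between the endpoints is δ = arccos(p₁·p₂) ≈ 2.656 rad (152.2°).
Interpolate at f = 1/5 with slerp weights a = sin((1−f)δ)/sin δ ≈ 1.822, b = sin(fδ)/sin δ ≈ 1.086.
p = a·p₁ + b·p₂ ≈ (-0.443, -0.895, 0.061); φ = arcsin(p_z) ≈ 3.52°, λ = atan2(p_y, p_x) ≈ -116.33°.

≈ 4°N, 116°W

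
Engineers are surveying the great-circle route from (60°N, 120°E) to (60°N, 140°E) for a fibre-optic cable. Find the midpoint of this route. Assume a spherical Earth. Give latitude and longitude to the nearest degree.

≈ (60°N, 130°E)

The haversine formula gives a central angle δ ≈ 0.174 rad (10.0°) between the endpoints.
Interpolate at f = 1/2 with slerp weights a = sin((1−f)δ)/sin δ ≈ 0.502, b = sin(fδ)/sin δ ≈ 0.502.
p = a·p₁ + b·p₂ ≈ (-0.318, 0.379, 0.869); φ = arcsin(p_z) ≈ 60.38°, λ = atan2(p_y, p_x) ≈ 130.00°.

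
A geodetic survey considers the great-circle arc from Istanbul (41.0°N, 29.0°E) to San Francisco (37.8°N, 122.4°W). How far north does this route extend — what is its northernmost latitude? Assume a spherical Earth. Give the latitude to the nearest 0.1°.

≈ 73.3°N

The great circle lies in the plane with unit normal n̂ = (p₁ × p₂)/|p₁ × p₂|.
Here n̂_z ≈ -0.288; the vertex latitude is φ_max = arccos|n̂_z| ≈ 73.3°.
Check via Clairaut: cos φ_max = |cos φ₁| · sin C = cos(41.0°)·sin(22.4°) ≈ 0.288, again giving ≈ 73.3°.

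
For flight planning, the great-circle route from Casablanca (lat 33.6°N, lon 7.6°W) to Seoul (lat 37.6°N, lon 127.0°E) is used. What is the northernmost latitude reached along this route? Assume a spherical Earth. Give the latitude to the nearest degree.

≈ 62°N

The great circle lies in the plane with unit normal n̂ = (p₁ × p₂)/|p₁ × p₂|.
Here n̂_z ≈ +0.474; the vertex latitude is φ_max = arccos|n̂_z| ≈ 61.7°.
Check via Clairaut: cos φ_max = |cos φ₁| · sin C = cos(33.6°)·sin(34.7°) ≈ 0.474, again giving ≈ 61.7°.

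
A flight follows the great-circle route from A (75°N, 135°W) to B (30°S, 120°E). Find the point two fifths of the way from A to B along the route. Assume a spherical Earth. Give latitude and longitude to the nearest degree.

Write both endpoints as unit vectors p₁, p₂ with components (cos φ cos λ, cos φ sin λ, sin φ).
The central angle between the endpoints is δ = arccos(p₁·p₂) ≈ 2.142 rad (122.8°).
Interpolate at f = 2/5 with slerp weights a = sin((1−f)δ)/sin δ ≈ 1.141, b = sin(fδ)/sin δ ≈ 0.899.
p = a·p₁ + b·p₂ ≈ (-0.598, 0.465, 0.653); φ = arcsin(p_z) ≈ 40.74°, λ = atan2(p_y, p_x) ≈ 142.12°.

≈ (41°N, 142°E)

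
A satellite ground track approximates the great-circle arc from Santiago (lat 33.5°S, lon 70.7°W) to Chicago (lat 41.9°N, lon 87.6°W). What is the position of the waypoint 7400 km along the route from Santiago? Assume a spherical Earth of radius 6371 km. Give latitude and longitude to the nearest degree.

≈ lat 32°N, lon 85°W

From cos δ = sin φ₁ sin φ₂ + cos φ₁ cos φ₂ cos Δλ, the central angle is δ ≈ 1.344 rad (77.0°). The total great-circle distance is δ·R ≈ 1.344 × 6371 ≈ 8560 km, so the target fraction is f = 7400/8560 ≈ 0.864.
Interpolate at f ≈ 0.864 with slerp weights a = sin((1−f)δ)/sin δ ≈ 0.186, b = sin(fδ)/sin δ ≈ 0.942.
p = a·p₁ + b·p₂ ≈ (0.081, -0.846, 0.526); φ = arcsin(p_z) ≈ 31.75°, λ = atan2(p_y, p_x) ≈ -84.56°.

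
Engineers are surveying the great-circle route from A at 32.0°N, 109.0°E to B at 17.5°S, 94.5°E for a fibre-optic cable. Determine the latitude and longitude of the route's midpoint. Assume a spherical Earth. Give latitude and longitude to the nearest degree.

Write both endpoints as unit vectors p₁, p₂ with components (cos φ cos λ, cos φ sin λ, sin φ).
The central angle between the endpoints is δ = arccos(p₁·p₂) ≈ 0.897 rad (51.4°).
Interpolate at f = 1/2 with slerp weights a = sin((1−f)δ)/sin δ ≈ 0.555, b = sin(fδ)/sin δ ≈ 0.555.
p = a·p₁ + b·p₂ ≈ (-0.195, 0.973, 0.127); φ = arcsin(p_z) ≈ 7.31°, λ = atan2(p_y, p_x) ≈ 101.32°.

≈ 7°N, 101°E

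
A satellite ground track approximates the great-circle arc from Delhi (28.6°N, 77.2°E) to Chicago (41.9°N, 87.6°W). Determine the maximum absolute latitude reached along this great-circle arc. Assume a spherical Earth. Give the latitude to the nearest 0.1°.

The great circle lies in the plane with unit normal n̂ = (p₁ × p₂)/|p₁ × p₂|.
Here n̂_z ≈ -0.180; the vertex latitude is φ_max = arccos|n̂_z| ≈ 79.6°.

≈ 79.6°N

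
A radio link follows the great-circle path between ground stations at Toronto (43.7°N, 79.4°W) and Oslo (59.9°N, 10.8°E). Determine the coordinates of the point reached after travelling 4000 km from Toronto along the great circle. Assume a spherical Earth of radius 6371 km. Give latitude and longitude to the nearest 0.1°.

From cos δ = sin φ₁ sin φ₂ + cos φ₁ cos φ₂ cos Δλ, the central angle is δ ≈ 0.932 rad (53.4°). The total great-circle distance is δ·R ≈ 0.932 × 6371 ≈ 5936 km, so the target fraction is f = 4000/5936 ≈ 0.674.
Interpolate at f ≈ 0.674 with slerp weights a = sin((1−f)δ)/sin δ ≈ 0.373, b = sin(fδ)/sin δ ≈ 0.732.
p = a·p₁ + b·p₂ ≈ (0.410, -0.196, 0.891); φ = arcsin(p_z) ≈ 62.96°, λ = atan2(p_y, p_x) ≈ -25.56°.

≈ (63.0°N, 25.6°W)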